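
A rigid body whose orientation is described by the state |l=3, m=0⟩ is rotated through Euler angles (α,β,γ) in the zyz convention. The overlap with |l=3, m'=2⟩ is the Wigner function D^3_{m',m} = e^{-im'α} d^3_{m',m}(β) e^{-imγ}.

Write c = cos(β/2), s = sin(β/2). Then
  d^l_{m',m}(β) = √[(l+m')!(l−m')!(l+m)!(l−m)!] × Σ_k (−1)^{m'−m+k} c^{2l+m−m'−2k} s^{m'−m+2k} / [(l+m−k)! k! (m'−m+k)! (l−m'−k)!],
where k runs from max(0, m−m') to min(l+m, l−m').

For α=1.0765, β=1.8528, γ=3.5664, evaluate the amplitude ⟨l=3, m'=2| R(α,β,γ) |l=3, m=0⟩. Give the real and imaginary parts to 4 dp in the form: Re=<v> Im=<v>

Re=0.1933 Im=0.2936

First d^3_{2,0}(β=1.8528), then the phase factors e^{-i(2)α} and e^{-i(0)γ}:
With c≡cos(β/2)=0.600716 and s≡sin(β/2)=0.799463, N=[120·1·6·6]^{1/2}=65.726707
Admissible k: 0..1 (factorial args all ≥0)
  k=0: (−1)^2·65.7267/(12)·0.6007^4·0.7995^2 = +0.455862
  k=1: (−1)^3·65.7267/(12)·0.6007^2·0.7995^4 = -0.807405
d^3_{2,0}(1.8528) = +0.455862 -0.807405 = -0.351543
Phases: e^{-i·(2)·1.0765}=-0.549866-0.835253i, e^{-i·(0)·3.5664}=+1.000000+0.000000i ⇒ D=+0.193301+0.293627i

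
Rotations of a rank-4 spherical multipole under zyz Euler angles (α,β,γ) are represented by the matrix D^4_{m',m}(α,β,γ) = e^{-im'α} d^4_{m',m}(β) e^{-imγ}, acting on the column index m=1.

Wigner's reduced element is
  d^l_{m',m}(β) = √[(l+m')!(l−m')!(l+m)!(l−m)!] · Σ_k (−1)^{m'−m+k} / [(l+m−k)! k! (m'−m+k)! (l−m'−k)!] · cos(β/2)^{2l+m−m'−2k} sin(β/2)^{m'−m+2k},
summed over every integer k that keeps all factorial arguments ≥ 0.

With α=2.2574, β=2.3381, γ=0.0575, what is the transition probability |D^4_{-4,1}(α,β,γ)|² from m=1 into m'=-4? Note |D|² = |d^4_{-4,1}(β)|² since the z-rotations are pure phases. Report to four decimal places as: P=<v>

Split into d^4_{-4,1}(β=2.3381) × two z-phases.
With c≡cos(β/2)=0.391026 and s≡sin(β/2)=0.920380, N=[1·40320·120·6]^{1/2}=5387.986637
k: max(0,(1)−(-4))=5 … min(4+(1),4−(-4))=5
  k=5: (−1)^0·5387.9866/(720)·0.3910^3·0.9204^5 = +0.295492
d^4_{-4,1}(2.3381) = +0.295492
|D^4_{-4,1}|² = |d^4_{-4,1}(β)|² = (+0.295492)² = 0.087316 (the z-rotation phases have unit modulus)

P=0.0873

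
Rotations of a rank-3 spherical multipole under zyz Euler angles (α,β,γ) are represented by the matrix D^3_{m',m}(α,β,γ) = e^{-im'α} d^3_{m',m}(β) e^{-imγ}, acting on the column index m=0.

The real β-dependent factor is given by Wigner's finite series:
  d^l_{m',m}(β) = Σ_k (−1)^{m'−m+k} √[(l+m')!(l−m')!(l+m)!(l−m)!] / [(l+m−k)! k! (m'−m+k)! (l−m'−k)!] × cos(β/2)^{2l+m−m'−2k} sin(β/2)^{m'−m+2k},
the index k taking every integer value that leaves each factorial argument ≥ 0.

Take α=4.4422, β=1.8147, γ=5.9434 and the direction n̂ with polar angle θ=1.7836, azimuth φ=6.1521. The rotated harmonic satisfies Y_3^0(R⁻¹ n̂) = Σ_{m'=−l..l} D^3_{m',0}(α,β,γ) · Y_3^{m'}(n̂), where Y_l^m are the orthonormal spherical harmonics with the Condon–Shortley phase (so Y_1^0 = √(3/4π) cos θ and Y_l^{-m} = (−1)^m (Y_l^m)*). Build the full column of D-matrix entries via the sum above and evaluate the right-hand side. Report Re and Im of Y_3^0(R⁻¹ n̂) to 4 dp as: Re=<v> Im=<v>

Need the full column D^3_{m',0} for m'=−3..3 at α=4.4422, β=1.8147, γ=5.9434.
cos(β/2)=0.615836, sin(β/2)=0.787875
d^3_{-3,0}: single k=3 term ⇒ +0.510835;  D = +0.370191+0.352010i
d^3_{-2,0}: k∈[2..3] ⇒ +0.489029 -0.800421 = -0.311393;  D = +0.267024-0.160199i
d^3_{-1,0}: k∈[1..3] ⇒ +0.241753 -1.187074 +0.647651 = -0.297670;  D = +0.079452+0.286871i
d^3_{0,0}: k∈[0..3] ⇒ +0.054549 -0.803556 +1.315227 -0.239190 = +0.327030;  D = +0.327030+0.000000i
d^3_{1,0}: k∈[0..2] ⇒ -0.241753 +1.187074 -0.647651 = +0.297670;  D = -0.079452+0.286871i
d^3_{2,0}: k∈[0..1] ⇒ +0.489029 -0.800421 = -0.311393;  D = +0.267024+0.160199i
d^3_{3,0}: single k=0 term ⇒ -0.510835;  D = -0.370191+0.352010i
Y_3^{m'}(θ=1.7836,φ=6.1521) and Σ D·Y over m':
  (+0.3702+0.3520i)·(+0.3599+0.1493i)  (+0.2670-0.1602i)·(-0.1992-0.0534i)  (+0.0795+0.2869i)·(-0.2433-0.0321i)  (+0.3270+0.0000i)·(+0.2189+0.0000i)  (-0.0795+0.2869i)·(+0.2433-0.0321i)  (+0.2670+0.1602i)·(-0.1992+0.0534i)  (-0.3702+0.3520i)·(-0.3599+0.1493i)
Y_3^0(R⁻¹ n̂) = +0.089163+0.000000i

Re=0.0892 Im=0.0000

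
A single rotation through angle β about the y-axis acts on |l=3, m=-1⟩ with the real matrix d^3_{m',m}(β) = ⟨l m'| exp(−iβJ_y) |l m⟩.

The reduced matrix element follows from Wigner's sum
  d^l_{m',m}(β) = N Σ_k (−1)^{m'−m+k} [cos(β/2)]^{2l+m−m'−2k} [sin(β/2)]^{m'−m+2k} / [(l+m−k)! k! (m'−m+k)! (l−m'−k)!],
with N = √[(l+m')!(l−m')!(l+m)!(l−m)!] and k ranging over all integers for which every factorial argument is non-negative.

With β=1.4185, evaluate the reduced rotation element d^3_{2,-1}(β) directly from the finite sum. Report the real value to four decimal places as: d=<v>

d^3_{2,-1}(β=1.4185) via Wigner's sum:
With c≡cos(β/2)=0.758851 and s≡sin(β/2)=0.651265, N=[120·1·2·24]^{1/2}=75.894664
The bounds max(0,m−m')=0 and min(l+m,l−m')=1 give 2 terms
  k=0: (−1)^3·75.8947/(12)·0.7589^3·0.6513^3 = -0.763434
  k=1: (−1)^4·75.8947/(24)·0.7589^1·0.6513^5 = +0.281154
d^3_{2,-1}(1.4185) = -0.763434 +0.281154 = -0.482280

d=-0.4823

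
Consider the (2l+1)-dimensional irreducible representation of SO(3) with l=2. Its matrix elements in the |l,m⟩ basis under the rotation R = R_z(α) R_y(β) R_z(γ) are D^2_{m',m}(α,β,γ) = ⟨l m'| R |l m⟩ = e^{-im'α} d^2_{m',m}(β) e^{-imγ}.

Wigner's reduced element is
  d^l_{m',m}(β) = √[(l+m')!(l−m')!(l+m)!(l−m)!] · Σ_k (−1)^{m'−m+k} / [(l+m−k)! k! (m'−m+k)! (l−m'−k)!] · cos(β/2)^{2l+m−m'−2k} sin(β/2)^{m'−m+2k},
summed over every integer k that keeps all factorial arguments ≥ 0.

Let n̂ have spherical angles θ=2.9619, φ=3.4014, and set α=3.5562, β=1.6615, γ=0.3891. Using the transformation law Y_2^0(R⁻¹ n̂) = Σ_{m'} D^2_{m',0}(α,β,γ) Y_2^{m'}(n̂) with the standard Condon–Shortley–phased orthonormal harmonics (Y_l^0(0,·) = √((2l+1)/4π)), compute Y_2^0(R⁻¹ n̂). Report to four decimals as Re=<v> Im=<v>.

Re=-0.2490 Im=0.0000

Need the full column D^2_{m',0} for m'=−2..2 at α=3.5562, β=1.6615, γ=0.3891.
cos(β/2)=0.674322, sin(β/2)=0.738437
d^2_{-2,0}: single k=2 term ⇒ +0.607348;  D = +0.410236+0.447859i
d^2_{-1,0}: k∈[1..2] ⇒ +0.554615 -0.665095 = -0.110481;  D = +0.101120+0.044505i
d^2_{0,0}: k∈[0..2] ⇒ +0.206761 -0.991795 +0.297341 = -0.487693;  D = -0.487693+0.000000i
d^2_{1,0}: k∈[0..1] ⇒ -0.554615 +0.665095 = +0.110481;  D = -0.101120+0.044505i
d^2_{2,0}: single k=0 term ⇒ +0.607348;  D = +0.410236-0.447859i
Y_2^{m'}(θ=2.9619,φ=3.4014) and Σ D·Y over m':
  (+0.4102+0.4479i)·(+0.0107-0.0061i)  (+0.1011+0.0445i)·(+0.1313-0.0349i)  (-0.4877+0.0000i)·(+0.6006+0.0000i)  (-0.1011+0.0445i)·(-0.1313-0.0349i)  (+0.4102-0.4479i)·(+0.0107+0.0061i)
Y_2^0(R⁻¹ n̂) = -0.248954+0.000000i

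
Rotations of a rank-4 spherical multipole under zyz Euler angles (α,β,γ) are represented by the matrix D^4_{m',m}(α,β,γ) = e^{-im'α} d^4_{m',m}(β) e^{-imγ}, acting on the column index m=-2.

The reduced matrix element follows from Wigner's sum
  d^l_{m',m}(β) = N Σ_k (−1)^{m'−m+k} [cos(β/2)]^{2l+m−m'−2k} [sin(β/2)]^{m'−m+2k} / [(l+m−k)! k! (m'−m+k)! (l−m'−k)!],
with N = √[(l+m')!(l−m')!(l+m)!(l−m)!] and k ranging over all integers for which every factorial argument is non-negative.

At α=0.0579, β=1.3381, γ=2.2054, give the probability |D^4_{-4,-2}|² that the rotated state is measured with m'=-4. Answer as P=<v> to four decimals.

P=0.2249

First d^4_{-4,-2}(β=1.3381), then the phase factors e^{-i(-4)α} and e^{-i(-2)γ}:
With c≡cos(β/2)=0.784411 and s≡sin(β/2)=0.620241, N=[1·40320·2·720]^{1/2}=7619.763776
k∈{2} keeps every argument non-negative
  k=2: (−1)^0·7619.7638/(1440)·0.7844^6·0.6202^2 = +0.474202
d^4_{-4,-2}(1.3381) = +0.474202
|D^4_{-4,-2}|² = |d^4_{-4,-2}(β)|² = (+0.474202)² = 0.224867 (the z-rotation phases have unit modulus)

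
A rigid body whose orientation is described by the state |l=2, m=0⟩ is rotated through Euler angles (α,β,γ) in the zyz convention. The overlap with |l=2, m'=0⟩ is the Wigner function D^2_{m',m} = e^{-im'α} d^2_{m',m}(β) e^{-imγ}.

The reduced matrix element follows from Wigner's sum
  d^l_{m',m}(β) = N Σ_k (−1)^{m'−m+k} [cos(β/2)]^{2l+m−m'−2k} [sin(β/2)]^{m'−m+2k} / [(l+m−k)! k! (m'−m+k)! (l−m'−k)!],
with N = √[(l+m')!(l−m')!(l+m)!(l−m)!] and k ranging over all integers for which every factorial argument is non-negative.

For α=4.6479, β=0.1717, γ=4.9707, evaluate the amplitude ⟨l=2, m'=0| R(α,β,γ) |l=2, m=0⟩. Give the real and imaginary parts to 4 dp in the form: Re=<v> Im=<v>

First d^2_{0,0}(β=0.1717), then the phase factors e^{-i(0)α} and e^{-i(0)γ}:
Half-angle: c=0.996317, s=0.085745. N=√(2·2·2·2)=4.000000
The bounds max(0,m−m')=0 and min(l+m,l−m')=2 give 3 terms
  k=0: (−1)^0·4.0000/(4)·0.9963^4·0.0857^0 = +0.985350
  k=1: (−1)^1·4.0000/(1)·0.9963^2·0.0857^2 = -0.029192
  k=2: (−1)^2·4.0000/(4)·0.9963^0·0.0857^4 = +0.000054
d^2_{0,0}(0.1717) = +0.985350 -0.029192 +0.000054 = +0.956212
Attach z-rotation phases: D = e^{-i(0)(4.6479)}·(+0.956212)·e^{-i(0)(4.9707)} = +0.956212+0.000000i

Re=0.9562 Im=0.0000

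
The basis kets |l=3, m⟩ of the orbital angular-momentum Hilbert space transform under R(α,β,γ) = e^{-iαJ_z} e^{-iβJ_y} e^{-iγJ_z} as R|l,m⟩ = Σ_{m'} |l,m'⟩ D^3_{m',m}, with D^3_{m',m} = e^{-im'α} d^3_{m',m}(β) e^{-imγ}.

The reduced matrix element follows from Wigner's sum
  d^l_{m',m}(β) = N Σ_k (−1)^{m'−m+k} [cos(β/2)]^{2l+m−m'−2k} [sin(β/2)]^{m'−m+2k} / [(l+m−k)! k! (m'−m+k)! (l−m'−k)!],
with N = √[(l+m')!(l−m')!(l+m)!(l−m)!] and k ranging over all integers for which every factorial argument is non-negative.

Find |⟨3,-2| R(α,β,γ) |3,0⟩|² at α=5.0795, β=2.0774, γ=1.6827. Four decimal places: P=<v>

P=0.2580

First d^3_{-2,0}(β=2.0774), then the phase factors e^{-i(-2)α} and e^{-i(0)γ}:
Half-angle: c=0.507341, s=0.861745. N=√(1·120·6·6)=65.726707
Admissible k: 2..3 (factorial args all ≥0)
  k=2: (−1)^0·65.7267/(12)·0.5073^4·0.8617^2 = +0.269475
  k=3: (−1)^1·65.7267/(12)·0.5073^2·0.8617^4 = -0.777457
d^3_{-2,0}(2.0774) = +0.269475 -0.777457 = -0.507982
|D^3_{-2,0}|² = |d^3_{-2,0}(β)|² = (-0.507982)² = 0.258046 (the z-rotation phases have unit modulus)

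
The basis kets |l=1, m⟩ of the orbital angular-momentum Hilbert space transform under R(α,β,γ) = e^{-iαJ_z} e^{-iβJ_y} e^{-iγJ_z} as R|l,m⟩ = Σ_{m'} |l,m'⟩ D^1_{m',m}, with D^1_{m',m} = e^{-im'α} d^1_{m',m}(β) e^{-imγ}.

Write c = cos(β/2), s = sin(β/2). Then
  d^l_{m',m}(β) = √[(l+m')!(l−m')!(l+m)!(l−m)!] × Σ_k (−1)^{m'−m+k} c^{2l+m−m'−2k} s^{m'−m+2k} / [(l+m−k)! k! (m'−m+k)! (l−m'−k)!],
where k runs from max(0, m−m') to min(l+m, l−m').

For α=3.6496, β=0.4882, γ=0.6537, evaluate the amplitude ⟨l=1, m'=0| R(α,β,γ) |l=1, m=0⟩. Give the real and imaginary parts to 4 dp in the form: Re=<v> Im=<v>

First d^1_{0,0}(β=0.4882), then the phase factors e^{-i(0)α} and e^{-i(0)γ}:
With c≡cos(β/2)=0.970355 and s≡sin(β/2)=0.241683, N=[1·1·1·1]^{1/2}=1.000000
The bounds max(0,m−m')=0 and min(l+m,l−m')=1 give 2 terms
  k=0: (−1)^0·1.0000/(1)·0.9704^2·0.2417^0 = +0.941589
  k=1: (−1)^1·1.0000/(1)·0.9704^0·0.2417^2 = -0.058411
d^1_{0,0}(0.4882) = +0.941589 -0.058411 = +0.883179
D = (+1.000000+0.000000i)·(+0.883179)·(+1.000000+0.000000i) = +0.883179+0.000000i

Re=0.8832 Im=0.0000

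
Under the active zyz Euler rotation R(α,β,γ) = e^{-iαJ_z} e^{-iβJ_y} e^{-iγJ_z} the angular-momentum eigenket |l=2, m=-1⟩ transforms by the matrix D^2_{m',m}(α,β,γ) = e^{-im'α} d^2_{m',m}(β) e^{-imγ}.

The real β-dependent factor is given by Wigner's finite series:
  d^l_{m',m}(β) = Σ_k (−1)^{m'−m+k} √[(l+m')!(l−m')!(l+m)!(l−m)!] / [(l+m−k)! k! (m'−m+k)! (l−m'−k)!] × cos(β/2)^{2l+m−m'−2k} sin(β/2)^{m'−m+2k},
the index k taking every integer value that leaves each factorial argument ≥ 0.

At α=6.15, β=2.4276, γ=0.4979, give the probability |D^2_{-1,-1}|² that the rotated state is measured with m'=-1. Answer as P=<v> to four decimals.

P=0.0941

Split into d^2_{-1,-1}(β=2.4276) × two z-phases.
c=cos(2.4276/2)=0.349462, s=sin(2.4276/2)=0.936951; N=√[1·6·1·6]=6.000000
Admissible k: 0..1 (factorial args all ≥0)
  k=0: (−1)^0·6.0000/(6)·0.3495^4·0.9370^0 = +0.014914
  k=1: (−1)^1·6.0000/(2)·0.3495^2·0.9370^2 = -0.321628
d^2_{-1,-1}(2.4276) = +0.014914 -0.321628 = -0.306714
|D^2_{-1,-1}|² = |d^2_{-1,-1}(β)|² = (-0.306714)² = 0.094073 (the z-rotation phases have unit modulus)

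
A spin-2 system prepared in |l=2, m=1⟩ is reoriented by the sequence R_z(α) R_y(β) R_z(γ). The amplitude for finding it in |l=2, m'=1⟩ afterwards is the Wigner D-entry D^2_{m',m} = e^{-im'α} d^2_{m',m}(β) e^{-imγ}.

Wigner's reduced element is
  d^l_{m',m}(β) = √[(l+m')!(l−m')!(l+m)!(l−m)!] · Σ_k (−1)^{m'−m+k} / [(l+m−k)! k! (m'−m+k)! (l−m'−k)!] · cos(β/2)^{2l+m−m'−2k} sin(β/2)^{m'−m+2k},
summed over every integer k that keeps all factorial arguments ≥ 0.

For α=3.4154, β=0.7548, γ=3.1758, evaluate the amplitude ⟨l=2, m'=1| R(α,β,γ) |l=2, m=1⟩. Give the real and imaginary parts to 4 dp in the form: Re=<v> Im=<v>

First d^2_{1,1}(β=0.7548), then the phase factors e^{-i(1)α} and e^{-i(1)γ}:
With c≡cos(β/2)=0.929626 and s≡sin(β/2)=0.368505, N=[6·1·6·1]^{1/2}=6.000000
Admissible k: 0..1 (factorial args all ≥0)
  k=0: (−1)^0·6.0000/(6)·0.9296^4·0.3685^0 = +0.746849
  k=1: (−1)^1·6.0000/(2)·0.9296^2·0.3685^2 = -0.352066
d^2_{1,1}(0.7548) = +0.746849 -0.352066 = +0.394783
Attach z-rotation phases: D = e^{-i(1)(3.4154)}·(+0.394783)·e^{-i(1)(3.1758)} = +0.376204-0.119685i

Re=0.3762 Im=-0.1197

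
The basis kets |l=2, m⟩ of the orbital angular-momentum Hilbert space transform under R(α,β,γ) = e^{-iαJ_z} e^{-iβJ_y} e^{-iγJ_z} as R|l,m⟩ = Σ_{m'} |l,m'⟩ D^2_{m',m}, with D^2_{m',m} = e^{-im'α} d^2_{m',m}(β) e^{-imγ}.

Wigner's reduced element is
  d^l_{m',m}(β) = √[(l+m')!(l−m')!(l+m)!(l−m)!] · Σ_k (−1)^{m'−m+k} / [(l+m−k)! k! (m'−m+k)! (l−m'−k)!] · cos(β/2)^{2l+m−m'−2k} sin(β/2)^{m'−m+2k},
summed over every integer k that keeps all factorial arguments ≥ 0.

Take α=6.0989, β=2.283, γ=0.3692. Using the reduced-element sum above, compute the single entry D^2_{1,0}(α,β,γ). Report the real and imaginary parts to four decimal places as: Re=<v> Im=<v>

Re=0.5956 Im=0.1110

Split into d^2_{1,0}(β=2.283) × two z-phases.
Half-angle: c=0.416231, s=0.909259. N=√(6·1·2·2)=4.898979
Admissible k: 0..1 (factorial args all ≥0)
  k=0: (−1)^1·4.8990/(2)·0.4162^3·0.9093^1 = -0.160608
  k=1: (−1)^2·4.8990/(2)·0.4162^1·0.9093^3 = +0.766430
d^2_{1,0}(2.283) = -0.160608 +0.766430 = +0.605823
D = (+0.983067+0.183244i)·(+0.605823)·(+1.000000+0.000000i) = +0.595565+0.111013i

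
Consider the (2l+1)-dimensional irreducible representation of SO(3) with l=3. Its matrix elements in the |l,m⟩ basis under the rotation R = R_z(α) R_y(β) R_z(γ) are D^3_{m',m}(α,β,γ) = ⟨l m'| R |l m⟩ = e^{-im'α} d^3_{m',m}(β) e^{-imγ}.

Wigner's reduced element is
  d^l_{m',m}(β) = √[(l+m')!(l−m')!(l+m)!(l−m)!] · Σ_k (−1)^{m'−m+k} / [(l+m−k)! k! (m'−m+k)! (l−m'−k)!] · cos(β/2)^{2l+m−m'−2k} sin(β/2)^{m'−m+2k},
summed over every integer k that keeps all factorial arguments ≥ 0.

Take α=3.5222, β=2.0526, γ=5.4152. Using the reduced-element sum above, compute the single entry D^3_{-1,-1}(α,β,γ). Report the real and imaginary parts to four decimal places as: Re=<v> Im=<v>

Split into d^3_{-1,-1}(β=2.0526) × two z-phases.
Half-angle: c=0.517987, s=0.855388. N=√(2·24·2·24)=48.000000
k: max(0,(-1)−(-1))=0 … min(3+(-1),3−(-1))=2
  k=0: (−1)^0·48.0000/(48)·0.5180^6·0.8554^0 = +0.019316
  k=1: (−1)^1·48.0000/(6)·0.5180^4·0.8554^2 = -0.421399
  k=2: (−1)^2·48.0000/(8)·0.5180^2·0.8554^4 = +0.861872
d^3_{-1,-1}(2.0526) = +0.019316 -0.421399 +0.861872 = +0.459789
Attach z-rotation phases: D = e^{-i(-1)(3.5222)}·(+0.459789)·e^{-i(-1)(5.4152)} = -0.406253+0.215324i

Re=-0.4063 Im=0.2153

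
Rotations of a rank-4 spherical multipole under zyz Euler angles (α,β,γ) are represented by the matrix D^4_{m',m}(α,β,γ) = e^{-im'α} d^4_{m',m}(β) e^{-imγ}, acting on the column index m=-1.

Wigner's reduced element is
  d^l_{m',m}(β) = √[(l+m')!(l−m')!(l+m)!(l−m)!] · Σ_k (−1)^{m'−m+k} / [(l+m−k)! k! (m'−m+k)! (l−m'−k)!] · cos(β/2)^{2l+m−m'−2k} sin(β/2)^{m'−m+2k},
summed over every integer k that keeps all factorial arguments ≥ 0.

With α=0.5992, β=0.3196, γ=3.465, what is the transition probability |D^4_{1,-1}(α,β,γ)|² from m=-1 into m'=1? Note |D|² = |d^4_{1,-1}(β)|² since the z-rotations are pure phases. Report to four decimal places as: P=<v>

Split into d^4_{1,-1}(β=0.3196) × two z-phases.
Half-angle: c=0.987259, s=0.159121. N=√(120·6·6·120)=720.000000
The bounds max(0,m−m')=0 and min(l+m,l−m')=3 give 4 terms
  k=0: (−1)^2·720.0000/(72)·0.9873^6·0.1591^2 = +0.234445
  k=1: (−1)^3·720.0000/(24)·0.9873^4·0.1591^4 = -0.018271
  k=2: (−1)^4·720.0000/(48)·0.9873^2·0.1591^6 = +0.000237
  k=3: (−1)^5·720.0000/(720)·0.9873^0·0.1591^8 = -0.000000
d^4_{1,-1}(0.3196) = +0.234445 -0.018271 +0.000237 -0.000000 = +0.216411
|D^4_{1,-1}|² = |d^4_{1,-1}(β)|² = (+0.216411)² = 0.046834 (the z-rotation phases have unit modulus)

P=0.0468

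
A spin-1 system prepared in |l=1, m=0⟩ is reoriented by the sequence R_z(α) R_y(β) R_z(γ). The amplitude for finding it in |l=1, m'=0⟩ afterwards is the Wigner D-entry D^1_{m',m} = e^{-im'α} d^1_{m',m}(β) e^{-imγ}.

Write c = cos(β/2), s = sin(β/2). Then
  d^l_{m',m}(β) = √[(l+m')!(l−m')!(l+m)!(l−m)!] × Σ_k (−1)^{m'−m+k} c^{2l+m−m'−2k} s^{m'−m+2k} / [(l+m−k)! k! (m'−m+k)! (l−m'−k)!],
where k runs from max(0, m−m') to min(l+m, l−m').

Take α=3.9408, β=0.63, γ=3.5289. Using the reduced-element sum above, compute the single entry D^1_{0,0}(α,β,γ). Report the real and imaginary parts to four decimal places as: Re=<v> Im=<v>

D^1_{0,0}(3.9408,0.63,3.5289) = e^{-i·0·3.9408}·d^1_{0,0}(0.63)·e^{-i·0·3.5289}. Compute d first:
c=cos(0.63/2)=0.950796, s=sin(0.63/2)=0.309816; N=√[1·1·1·1]=1.000000
Admissible k: 0..1 (factorial args all ≥0)
  k=0: (−1)^0·1.0000/(1)·0.9508^2·0.3098^0 = +0.904014
  k=1: (−1)^1·1.0000/(1)·0.9508^0·0.3098^2 = -0.095986
d^1_{0,0}(0.63) = +0.904014 -0.095986 = +0.808028
D = (+1.000000+0.000000i)·(+0.808028)·(+1.000000+0.000000i) = +0.808028+0.000000i

Re=0.8080 Im=0.0000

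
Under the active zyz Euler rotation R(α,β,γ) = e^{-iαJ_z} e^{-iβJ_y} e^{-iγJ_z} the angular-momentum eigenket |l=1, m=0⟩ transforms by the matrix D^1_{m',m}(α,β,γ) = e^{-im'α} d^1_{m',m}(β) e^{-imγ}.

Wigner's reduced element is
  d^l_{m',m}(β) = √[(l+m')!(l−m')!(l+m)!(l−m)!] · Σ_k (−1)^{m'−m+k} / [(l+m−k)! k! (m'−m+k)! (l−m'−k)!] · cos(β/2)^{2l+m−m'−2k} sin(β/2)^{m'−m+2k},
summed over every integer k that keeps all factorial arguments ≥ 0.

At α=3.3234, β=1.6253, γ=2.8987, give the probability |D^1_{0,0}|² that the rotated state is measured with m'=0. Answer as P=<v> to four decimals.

P=0.0030

Split into d^1_{0,0}(β=1.6253) × two z-phases.
With c≡cos(β/2)=0.687577 and s≡sin(β/2)=0.726112, N=[1·1·1·1]^{1/2}=1.000000
k: max(0,(0)−(0))=0 … min(1+(0),1−(0))=1
  k=0: (−1)^0·1.0000/(1)·0.6876^2·0.7261^0 = +0.472762
  k=1: (−1)^1·1.0000/(1)·0.6876^0·0.7261^2 = -0.527238
d^1_{0,0}(1.6253) = +0.472762 -0.527238 = -0.054477
|D^1_{0,0}|² = |d^1_{0,0}(β)|² = (-0.054477)² = 0.002968 (the z-rotation phases have unit modulus)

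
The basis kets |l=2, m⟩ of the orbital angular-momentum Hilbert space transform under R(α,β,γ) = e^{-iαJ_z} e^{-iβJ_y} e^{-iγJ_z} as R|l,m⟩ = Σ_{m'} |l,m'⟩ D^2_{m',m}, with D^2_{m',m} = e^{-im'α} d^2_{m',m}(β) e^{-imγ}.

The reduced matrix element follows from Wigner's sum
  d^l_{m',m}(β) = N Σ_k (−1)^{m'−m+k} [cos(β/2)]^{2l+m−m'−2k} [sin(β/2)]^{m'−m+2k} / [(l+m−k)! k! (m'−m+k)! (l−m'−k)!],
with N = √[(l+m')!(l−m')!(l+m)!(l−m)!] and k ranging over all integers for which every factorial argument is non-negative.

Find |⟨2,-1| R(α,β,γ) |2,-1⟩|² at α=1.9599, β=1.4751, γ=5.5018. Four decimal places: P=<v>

P=0.1963

First d^2_{-1,-1}(β=1.4751), then the phase factors e^{-i(-1)α} and e^{-i(-1)γ}:
Half-angle: c=0.740118, s=0.672477. N=√(1·6·1·6)=6.000000
k∈{0,1} keeps every argument non-negative
  k=0: (−1)^0·6.0000/(6)·0.7401^4·0.6725^0 = +0.300058
  k=1: (−1)^1·6.0000/(2)·0.7401^2·0.6725^2 = -0.743153
d^2_{-1,-1}(1.4751) = +0.300058 -0.743153 = -0.443095
|D^2_{-1,-1}|² = |d^2_{-1,-1}(β)|² = (-0.443095)² = 0.196333 (the z-rotation phases have unit modulus)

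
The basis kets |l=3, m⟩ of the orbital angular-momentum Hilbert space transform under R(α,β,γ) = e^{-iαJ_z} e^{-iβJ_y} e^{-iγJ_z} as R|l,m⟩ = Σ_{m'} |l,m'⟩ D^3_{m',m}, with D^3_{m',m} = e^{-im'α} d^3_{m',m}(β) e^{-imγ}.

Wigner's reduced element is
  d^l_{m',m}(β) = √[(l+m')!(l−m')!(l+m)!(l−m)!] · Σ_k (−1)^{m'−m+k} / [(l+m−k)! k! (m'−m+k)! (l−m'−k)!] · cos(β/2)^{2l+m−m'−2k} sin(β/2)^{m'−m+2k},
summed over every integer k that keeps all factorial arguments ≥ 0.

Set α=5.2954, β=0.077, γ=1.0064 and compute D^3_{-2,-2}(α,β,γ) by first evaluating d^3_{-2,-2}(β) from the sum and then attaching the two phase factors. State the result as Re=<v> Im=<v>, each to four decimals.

Re=0.9875 Im=0.0368

D^3_{-2,-2}(5.2954,0.077,1.0064) = e^{-i·-2·5.2954}·d^3_{-2,-2}(0.077)·e^{-i·-2·1.0064}. Compute d first:
With c≡cos(β/2)=0.999259 and s≡sin(β/2)=0.038490, N=[1·120·1·120]^{1/2}=120.000000
Admissible k: 0..1 (factorial args all ≥0)
  k=0: (−1)^0·120.0000/(120)·0.9993^6·0.0385^0 = +0.995562
  k=1: (−1)^1·120.0000/(24)·0.9993^4·0.0385^2 = -0.007386
d^3_{-2,-2}(0.077) = +0.995562 -0.007386 = +0.988176
D = (-0.393811-0.919191i)·(+0.988176)·(-0.427751+0.903896i) = +0.987492+0.036781i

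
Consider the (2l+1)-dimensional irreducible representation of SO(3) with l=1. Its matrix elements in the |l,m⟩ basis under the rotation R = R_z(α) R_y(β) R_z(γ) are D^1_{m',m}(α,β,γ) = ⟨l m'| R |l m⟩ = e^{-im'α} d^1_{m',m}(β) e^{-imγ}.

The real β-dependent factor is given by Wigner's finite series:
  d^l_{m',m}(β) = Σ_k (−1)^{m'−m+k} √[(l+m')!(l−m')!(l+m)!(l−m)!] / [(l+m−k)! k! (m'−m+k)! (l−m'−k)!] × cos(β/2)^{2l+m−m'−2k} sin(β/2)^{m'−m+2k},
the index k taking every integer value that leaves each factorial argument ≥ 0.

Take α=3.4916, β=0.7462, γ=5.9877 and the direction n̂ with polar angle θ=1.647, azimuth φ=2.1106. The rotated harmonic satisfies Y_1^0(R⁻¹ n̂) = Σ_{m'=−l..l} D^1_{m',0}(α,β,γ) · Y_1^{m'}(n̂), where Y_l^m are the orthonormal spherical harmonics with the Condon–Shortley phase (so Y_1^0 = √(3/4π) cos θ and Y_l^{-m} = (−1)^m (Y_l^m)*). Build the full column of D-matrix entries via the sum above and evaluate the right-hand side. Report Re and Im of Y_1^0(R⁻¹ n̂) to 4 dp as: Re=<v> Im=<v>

Re=0.0351 Im=0.0000

Need the full column D^1_{m',0} for m'=−1..1 at α=3.4916, β=0.7462, γ=5.9877.
cos(β/2)=0.931202, sin(β/2)=0.364504
d^1_{-1,0}: single k=1 term ⇒ +0.480022;  D = -0.450918-0.164602i
d^1_{0,0}: k∈[0..1] ⇒ +0.867137 -0.132863 = +0.734274;  D = +0.734274+0.000000i
d^1_{1,0}: single k=0 term ⇒ -0.480022;  D = +0.450918-0.164602i
Y_1^{m'}(θ=1.647,φ=2.1106) and Σ D·Y over m':
  (-0.4509-0.1646i)·(-0.1771-0.2955i)  (+0.7343+0.0000i)·(-0.0372+0.0000i)  (+0.4509-0.1646i)·(+0.1771-0.2955i)
Y_1^0(R⁻¹ n̂) = +0.035082+0.000000i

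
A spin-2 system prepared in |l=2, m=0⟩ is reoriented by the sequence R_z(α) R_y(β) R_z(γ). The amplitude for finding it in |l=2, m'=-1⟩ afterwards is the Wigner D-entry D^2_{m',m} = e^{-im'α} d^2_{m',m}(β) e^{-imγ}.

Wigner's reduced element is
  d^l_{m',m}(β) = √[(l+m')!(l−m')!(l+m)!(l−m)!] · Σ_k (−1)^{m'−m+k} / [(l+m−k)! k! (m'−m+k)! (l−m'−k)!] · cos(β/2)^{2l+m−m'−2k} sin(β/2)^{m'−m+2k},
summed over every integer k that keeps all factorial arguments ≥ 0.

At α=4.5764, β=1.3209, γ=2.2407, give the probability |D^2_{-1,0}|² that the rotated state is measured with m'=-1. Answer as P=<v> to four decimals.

P=0.0861

Split into d^2_{-1,0}(β=1.3209) × two z-phases.
Half-angle: c=0.789716, s=0.613472. N=√(1·6·2·2)=4.898979
The bounds max(0,m−m')=1 and min(l+m,l−m')=2 give 2 terms
  k=1: (−1)^0·4.8990/(2)·0.7897^3·0.6135^1 = +0.740089
  k=2: (−1)^1·4.8990/(2)·0.7897^1·0.6135^3 = -0.446613
d^2_{-1,0}(1.3209) = +0.740089 -0.446613 = +0.293476
|D^2_{-1,0}|² = |d^2_{-1,0}(β)|² = (+0.293476)² = 0.086128 (the z-rotation phases have unit modulus)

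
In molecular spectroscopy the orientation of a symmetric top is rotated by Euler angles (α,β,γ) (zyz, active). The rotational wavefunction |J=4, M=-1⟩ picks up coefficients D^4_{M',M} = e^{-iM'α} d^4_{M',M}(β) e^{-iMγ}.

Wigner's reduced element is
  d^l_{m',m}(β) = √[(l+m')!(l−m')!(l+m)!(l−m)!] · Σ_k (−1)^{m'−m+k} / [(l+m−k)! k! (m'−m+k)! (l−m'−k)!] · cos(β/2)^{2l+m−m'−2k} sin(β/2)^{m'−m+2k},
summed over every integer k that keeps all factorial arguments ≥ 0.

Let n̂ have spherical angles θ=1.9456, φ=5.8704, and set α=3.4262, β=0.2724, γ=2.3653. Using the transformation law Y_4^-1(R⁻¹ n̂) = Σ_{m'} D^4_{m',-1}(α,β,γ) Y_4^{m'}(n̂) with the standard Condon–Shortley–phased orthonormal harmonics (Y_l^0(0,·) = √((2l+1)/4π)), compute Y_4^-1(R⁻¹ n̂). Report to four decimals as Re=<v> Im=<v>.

Re=0.1997 Im=0.0034

Need the full column D^4_{m',-1} for m'=−4..4 at α=3.4262, β=0.2724, γ=2.3653.
cos(β/2)=0.990739, sin(β/2)=0.135779
d^4_{-4,-1}: single k=3 term ⇒ +0.017881;  D = -0.016721-0.006335i
d^4_{-3,-1}: k∈[2..3] ⇒ +0.138386 -0.004332 = +0.134054;  D = +0.133652+0.010383i
d^4_{-2,-1}: k∈[1..3] ⇒ +0.539740 -0.050688 +0.000635 = +0.489687;  D = -0.479226+0.100680i
d^4_{-1,-1}: k∈[0..3] ⇒ +0.928270 -0.261526 +0.009824 -0.000062 = +0.676507;  D = +0.596367-0.319387i
d^4_{0,-1}: k∈[0..3] ⇒ -0.568936 +0.064116 -0.001204 +0.000004 = -0.506021;  D = +0.361054-0.354538i
d^4_{1,-1}: k∈[0..3] ⇒ +0.174350 -0.009824 +0.000092 -0.000000 = +0.164618;  D = +0.080348-0.143678i
d^4_{2,-1}: k∈[0..2] ⇒ -0.033792 +0.000952 -0.000004 = -0.032843;  D = +0.007337-0.032013i
d^4_{3,-1}: k∈[0..1] ⇒ +0.004332 -0.000049 = +0.004283;  D = -0.000254-0.004276i
d^4_{4,-1}: single k=0 term ⇒ -0.000336;  D = -0.000113-0.000316i
Y_4^{m'}(θ=1.9456,φ=5.8704) and Σ D·Y over m':
  (-0.0167-0.0063i)·(-0.0266+0.3308i)  (+0.1337+0.0104i)·(-0.1205-0.3490i)  (-0.4792+0.1007i)·(-0.0121-0.0132i)  (+0.5964-0.3194i)·(+0.3044+0.1333i)  (+0.3611-0.3545i)·(-0.0415+0.0000i)  (+0.0803-0.1437i)·(-0.3044+0.1333i)  (+0.0073-0.0320i)·(-0.0121+0.0132i)  (-0.0003-0.0043i)·(+0.1205-0.3490i)  (-0.0001-0.0003i)·(-0.0266-0.3308i)
Y_4^-1(R⁻¹ n̂) = +0.199747+0.003356i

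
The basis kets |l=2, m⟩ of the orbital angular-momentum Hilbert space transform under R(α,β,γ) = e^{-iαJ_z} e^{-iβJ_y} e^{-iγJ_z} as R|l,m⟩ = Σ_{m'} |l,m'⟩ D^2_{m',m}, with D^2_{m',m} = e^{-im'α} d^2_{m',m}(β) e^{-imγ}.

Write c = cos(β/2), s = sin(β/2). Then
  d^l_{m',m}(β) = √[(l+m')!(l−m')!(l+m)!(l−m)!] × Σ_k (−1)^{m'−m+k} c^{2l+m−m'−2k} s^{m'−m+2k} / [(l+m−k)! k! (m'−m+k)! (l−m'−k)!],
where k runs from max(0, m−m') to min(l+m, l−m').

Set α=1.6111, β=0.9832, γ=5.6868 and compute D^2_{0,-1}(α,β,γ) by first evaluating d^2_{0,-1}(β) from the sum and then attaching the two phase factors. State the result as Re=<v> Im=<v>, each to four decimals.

Re=-0.4675 Im=0.3174

Split into d^2_{0,-1}(β=0.9832) × two z-phases.
Half-angle: c=0.881579, s=0.472037. N=√(2·2·1·6)=4.898979
The bounds max(0,m−m')=0 and min(l+m,l−m')=1 give 2 terms
  k=0: (−1)^1·4.8990/(2)·0.8816^3·0.4720^1 = -0.792200
  k=1: (−1)^2·4.8990/(2)·0.8816^1·0.4720^3 = +0.227125
d^2_{0,-1}(0.9832) = -0.792200 +0.227125 = -0.565075
Attach z-rotation phases: D = e^{-i(0)(1.6111)}·(-0.565075)·e^{-i(-1)(5.6868)} = -0.467527+0.317378i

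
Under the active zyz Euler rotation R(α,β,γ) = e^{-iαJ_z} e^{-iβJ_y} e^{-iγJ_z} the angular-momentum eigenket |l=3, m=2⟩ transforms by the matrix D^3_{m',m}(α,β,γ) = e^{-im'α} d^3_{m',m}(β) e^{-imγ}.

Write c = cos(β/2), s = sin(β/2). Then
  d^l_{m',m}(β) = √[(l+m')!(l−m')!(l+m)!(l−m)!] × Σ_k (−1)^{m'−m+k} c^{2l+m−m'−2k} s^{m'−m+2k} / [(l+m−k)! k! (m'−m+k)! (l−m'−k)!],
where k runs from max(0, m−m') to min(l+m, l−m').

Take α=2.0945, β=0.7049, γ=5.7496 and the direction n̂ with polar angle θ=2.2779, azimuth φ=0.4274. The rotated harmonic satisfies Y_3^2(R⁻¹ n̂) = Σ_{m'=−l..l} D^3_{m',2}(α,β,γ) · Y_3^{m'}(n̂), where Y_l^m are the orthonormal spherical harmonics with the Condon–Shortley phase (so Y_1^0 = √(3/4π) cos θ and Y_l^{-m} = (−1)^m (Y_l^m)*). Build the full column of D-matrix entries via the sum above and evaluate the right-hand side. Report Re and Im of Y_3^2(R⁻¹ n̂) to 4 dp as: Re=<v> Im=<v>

Re=-0.1508 Im=0.3610

Need the full column D^3_{m',2} for m'=−3..3 at α=2.0945, β=0.7049, γ=5.7496.
cos(β/2)=0.938530, sin(β/2)=0.345198
d^3_{-3,2}: single k=5 term ⇒ +0.011269;  D = +0.005435+0.009871i
d^3_{-2,2}: k∈[4..5] ⇒ +0.062537 -0.001692 = +0.060845;  D = +0.031480-0.052069i
d^3_{-1,2}: k∈[3..4] ⇒ +0.215070 -0.014548 = +0.200522;  D = -0.200482-0.004026i
d^3_{0,2}: k∈[2..3] ⇒ +0.506396 -0.068506 = +0.437889;  D = +0.211327+0.383520i
d^3_{1,2}: k∈[1..2] ⇒ +0.794893 -0.215070 = +0.579823;  D = +0.299830-0.496283i
d^3_{2,2}: k∈[0..1] ⇒ +0.683421 -0.462274 = +0.221147;  D = -0.221104-0.004370i
d^3_{3,2}: single k=0 term ⇒ -0.615722;  D = -0.297320-0.539179i
Y_3^{m'}(θ=2.2779,φ=0.4274) and Σ D·Y over m':
  (+0.0054+0.0099i)·(+0.0522-0.1757i)  (+0.0315-0.0521i)·(-0.2519+0.2895i)  (-0.2005-0.0040i)·(+0.2482-0.1131i)  (+0.2113+0.3835i)·(+0.2157+0.0000i)  (+0.2998-0.4963i)·(-0.2482-0.1131i)  (-0.2211-0.0044i)·(-0.2519-0.2895i)  (-0.2973-0.5392i)·(-0.0522-0.1757i)
Y_3^2(R⁻¹ n̂) = -0.150821+0.360976i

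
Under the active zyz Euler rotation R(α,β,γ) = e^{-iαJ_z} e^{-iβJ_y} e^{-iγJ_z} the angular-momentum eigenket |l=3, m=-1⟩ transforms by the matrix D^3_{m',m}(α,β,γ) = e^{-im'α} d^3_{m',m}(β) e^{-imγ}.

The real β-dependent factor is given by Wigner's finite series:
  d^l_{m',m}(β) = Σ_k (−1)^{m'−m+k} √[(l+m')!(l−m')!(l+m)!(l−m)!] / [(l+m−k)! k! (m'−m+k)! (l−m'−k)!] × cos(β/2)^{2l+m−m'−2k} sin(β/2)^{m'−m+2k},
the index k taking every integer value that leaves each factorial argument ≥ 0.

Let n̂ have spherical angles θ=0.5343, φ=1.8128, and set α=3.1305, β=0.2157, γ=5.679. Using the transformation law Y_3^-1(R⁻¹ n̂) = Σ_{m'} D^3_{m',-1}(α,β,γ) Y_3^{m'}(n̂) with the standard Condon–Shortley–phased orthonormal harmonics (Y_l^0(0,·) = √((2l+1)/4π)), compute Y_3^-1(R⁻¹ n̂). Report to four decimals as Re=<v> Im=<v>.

Re=0.2066 Im=0.3931

Need the full column D^3_{m',-1} for m'=−3..3 at α=3.1305, β=0.2157, γ=5.679.
cos(β/2)=0.994190, sin(β/2)=0.107641
d^3_{-3,-1}: single k=2 term ⇒ +0.043841;  D = -0.035231+0.026092i
d^3_{-2,-1}: k∈[1..2] ⇒ +0.330616 -0.007751 = +0.322865;  D = +0.261573-0.189266i
d^3_{-1,-1}: k∈[0..2] ⇒ +0.965641 -0.090557 +0.000796 = +0.875880;  D = -0.715255+0.505545i
d^3_{0,-1}: k∈[0..2] ⇒ -0.362172 +0.012737 -0.000050 = -0.349485;  D = -0.287614+0.198540i
d^3_{1,-1}: k∈[0..2] ⇒ +0.067918 -0.001062 +0.000002 = +0.066858;  D = -0.055440+0.037369i
d^3_{2,-1}: k∈[0..1] ⇒ -0.007751 +0.000045 = -0.007706;  D = -0.006437+0.004236i
d^3_{3,-1}: single k=0 term ⇒ +0.000514;  D = -0.000432+0.000278i
Y_3^{m'}(θ=0.5343,φ=1.8128) and Σ D·Y over m':
  (-0.0352+0.0261i)·(+0.0366+0.0412i)  (+0.2616-0.1893i)·(-0.2019+0.1061i)  (-0.7153+0.5055i)·(-0.1066-0.4319i)  (-0.2876+0.1985i)·(+0.2259+0.0000i)  (-0.0554+0.0374i)·(+0.1066-0.4319i)  (-0.0064+0.0042i)·(-0.2019-0.1061i)  (-0.0004+0.0003i)·(-0.0366+0.0412i)
Y_3^-1(R⁻¹ n̂) = +0.206558+0.393107i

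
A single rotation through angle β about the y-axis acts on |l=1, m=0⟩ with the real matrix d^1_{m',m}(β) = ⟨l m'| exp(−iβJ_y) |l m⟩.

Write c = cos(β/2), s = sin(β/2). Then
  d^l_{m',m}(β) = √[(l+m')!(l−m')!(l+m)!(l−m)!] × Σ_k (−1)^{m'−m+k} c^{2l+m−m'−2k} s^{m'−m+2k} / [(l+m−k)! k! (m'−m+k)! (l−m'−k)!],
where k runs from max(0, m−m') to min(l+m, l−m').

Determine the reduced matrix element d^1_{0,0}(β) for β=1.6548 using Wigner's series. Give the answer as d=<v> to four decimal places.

d=-0.0839

d^1_{0,0}(β=1.6548) via Wigner's sum:
Half-angle: c=0.676792, s=0.736174. N=√(1·1·1·1)=1.000000
k: max(0,(0)−(0))=0 … min(1+(0),1−(0))=1
  k=0: (−1)^0·1.0000/(1)·0.6768^2·0.7362^0 = +0.458048
  k=1: (−1)^1·1.0000/(1)·0.6768^0·0.7362^2 = -0.541952
d^1_{0,0}(1.6548) = +0.458048 -0.541952 = -0.083905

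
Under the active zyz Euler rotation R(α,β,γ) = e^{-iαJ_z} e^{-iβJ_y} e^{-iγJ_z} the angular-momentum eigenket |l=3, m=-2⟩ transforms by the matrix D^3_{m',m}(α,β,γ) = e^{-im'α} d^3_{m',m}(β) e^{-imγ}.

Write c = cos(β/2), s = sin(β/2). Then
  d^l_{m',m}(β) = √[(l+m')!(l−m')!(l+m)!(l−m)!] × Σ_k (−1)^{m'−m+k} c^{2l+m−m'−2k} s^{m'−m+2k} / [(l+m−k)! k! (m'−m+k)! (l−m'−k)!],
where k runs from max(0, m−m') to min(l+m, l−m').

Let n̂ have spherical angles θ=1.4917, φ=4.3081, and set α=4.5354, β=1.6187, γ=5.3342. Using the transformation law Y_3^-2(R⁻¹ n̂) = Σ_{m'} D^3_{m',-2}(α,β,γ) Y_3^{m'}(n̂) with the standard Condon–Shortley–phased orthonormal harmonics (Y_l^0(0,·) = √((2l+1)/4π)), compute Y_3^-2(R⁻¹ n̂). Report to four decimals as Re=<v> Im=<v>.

Re=-0.0417 Im=0.0504

Need the full column D^3_{m',-2} for m'=−3..3 at α=4.5354, β=1.6187, γ=5.3342.
cos(β/2)=0.689969, sin(β/2)=0.723839
d^3_{-3,-2}: single k=1 term ⇒ +0.277246;  D = +0.181276-0.209772i
d^3_{-2,-2}: k∈[0..1] ⇒ +0.107889 -0.593707 = -0.485818;  D = -0.305914-0.377407i
d^3_{-1,-2}: k∈[0..1] ⇒ -0.357923 +0.787852 = +0.429928;  D = -0.376436+0.207688i
d^3_{0,-2}: k∈[0..1] ⇒ +0.650374 -0.715793 = -0.065419;  D = +0.021024+0.061949i
d^3_{1,-2}: k∈[0..1] ⇒ -0.787852 +0.433550 = -0.354302;  D = -0.350314+0.053011i
d^3_{2,-2}: k∈[0..1] ⇒ +0.653427 -0.143831 = +0.509596;  D = -0.013657+0.509413i
d^3_{3,-2}: single k=0 term ⇒ -0.335826;  D = +0.328877+0.067966i
Y_3^{m'}(θ=1.4917,φ=4.3081) and Σ D·Y over m':
  (+0.1813-0.2098i)·(+0.3871-0.1448i)  (-0.3059-0.3774i)·(-0.0554-0.0580i)  (-0.3764+0.2077i)·(+0.1228-0.2870i)  (+0.0210+0.0619i)·(-0.0875+0.0000i)  (-0.3503+0.0530i)·(-0.1228-0.2870i)  (-0.0137+0.5094i)·(-0.0554+0.0580i)  (+0.3289+0.0680i)·(-0.3871-0.1448i)
Y_3^-2(R⁻¹ n̂) = -0.041679+0.050366i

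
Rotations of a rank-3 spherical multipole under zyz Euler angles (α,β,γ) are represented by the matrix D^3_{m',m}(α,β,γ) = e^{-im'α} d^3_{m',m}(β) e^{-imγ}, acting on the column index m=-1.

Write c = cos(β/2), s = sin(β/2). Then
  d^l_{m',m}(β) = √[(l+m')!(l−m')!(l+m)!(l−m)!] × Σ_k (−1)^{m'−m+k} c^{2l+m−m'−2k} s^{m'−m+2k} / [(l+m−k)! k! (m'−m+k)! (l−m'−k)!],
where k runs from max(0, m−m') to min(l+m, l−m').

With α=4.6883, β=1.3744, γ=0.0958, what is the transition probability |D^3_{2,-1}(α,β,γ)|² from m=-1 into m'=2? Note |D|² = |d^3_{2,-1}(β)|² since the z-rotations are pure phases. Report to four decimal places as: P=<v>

P=0.2447

Split into d^3_{2,-1}(β=1.3744) × two z-phases.
With c≡cos(β/2)=0.773025 and s≡sin(β/2)=0.634375, N=[120·1·2·24]^{1/2}=75.894664
k∈{0,1} keeps every argument non-negative
  k=0: (−1)^3·75.8947/(12)·0.7730^3·0.6344^3 = -0.745847
  k=1: (−1)^4·75.8947/(24)·0.7730^1·0.6344^5 = +0.251145
d^3_{2,-1}(1.3744) = -0.745847 +0.251145 = -0.494702
|D^3_{2,-1}|² = |d^3_{2,-1}(β)|² = (-0.494702)² = 0.244730 (the z-rotation phases have unit modulus)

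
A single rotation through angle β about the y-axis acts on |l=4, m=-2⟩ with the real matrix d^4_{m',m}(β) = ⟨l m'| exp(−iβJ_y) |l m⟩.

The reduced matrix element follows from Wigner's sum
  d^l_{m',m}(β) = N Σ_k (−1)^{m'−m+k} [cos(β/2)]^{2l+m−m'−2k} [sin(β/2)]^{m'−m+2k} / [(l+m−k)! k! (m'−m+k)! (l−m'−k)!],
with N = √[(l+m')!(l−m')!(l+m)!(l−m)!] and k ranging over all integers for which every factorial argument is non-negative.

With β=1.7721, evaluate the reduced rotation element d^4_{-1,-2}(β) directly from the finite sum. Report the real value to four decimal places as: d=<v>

d=-0.1329

d^4_{-1,-2}(β=1.7721) via Wigner's sum:
c=cos(1.7721/2)=0.632477, s=sin(1.7721/2)=0.774580; N=√[6·120·2·720]=1018.233765
Admissible k: 0..2 (factorial args all ≥0)
  k=0: (−1)^1·1018.2338/(240)·0.6325^7·0.7746^1 = -0.133049
  k=1: (−1)^2·1018.2338/(48)·0.6325^5·0.7746^3 = +0.997761
  k=2: (−1)^3·1018.2338/(72)·0.6325^3·0.7746^5 = -0.997650
d^4_{-1,-2}(1.7721) = -0.133049 +0.997761 -0.997650 = -0.132939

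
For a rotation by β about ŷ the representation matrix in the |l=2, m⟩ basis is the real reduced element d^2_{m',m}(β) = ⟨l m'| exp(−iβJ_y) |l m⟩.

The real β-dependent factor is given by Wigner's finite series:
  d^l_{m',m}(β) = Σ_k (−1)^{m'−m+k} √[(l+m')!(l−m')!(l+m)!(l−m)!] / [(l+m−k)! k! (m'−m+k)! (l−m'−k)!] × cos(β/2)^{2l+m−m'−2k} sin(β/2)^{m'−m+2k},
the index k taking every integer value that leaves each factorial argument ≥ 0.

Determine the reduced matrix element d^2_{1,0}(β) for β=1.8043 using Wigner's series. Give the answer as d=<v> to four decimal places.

d^2_{1,0}(β=1.8043) via Wigner's sum:
With c≡cos(β/2)=0.619924 and s≡sin(β/2)=0.784662, N=[6·1·2·2]^{1/2}=4.898979
Admissible k: 0..1 (factorial args all ≥0)
  k=0: (−1)^1·4.8990/(2)·0.6199^3·0.7847^1 = -0.457904
  k=1: (−1)^2·4.8990/(2)·0.6199^1·0.7847^3 = +0.733604
d^2_{1,0}(1.8043) = -0.457904 +0.733604 = +0.275700

d=0.2757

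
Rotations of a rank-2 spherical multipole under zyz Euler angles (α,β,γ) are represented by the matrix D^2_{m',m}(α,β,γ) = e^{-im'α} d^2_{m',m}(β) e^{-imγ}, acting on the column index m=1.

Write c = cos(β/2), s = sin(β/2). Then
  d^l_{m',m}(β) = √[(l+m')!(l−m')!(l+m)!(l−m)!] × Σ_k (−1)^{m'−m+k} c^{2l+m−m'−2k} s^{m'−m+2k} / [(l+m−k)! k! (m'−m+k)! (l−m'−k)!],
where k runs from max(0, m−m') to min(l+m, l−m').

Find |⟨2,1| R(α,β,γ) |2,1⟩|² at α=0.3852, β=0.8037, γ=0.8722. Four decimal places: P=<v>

D^2_{1,1}(0.3852,0.8037,0.8722) = e^{-i·1·0.3852}·d^2_{1,1}(0.8037)·e^{-i·1·0.8722}. Compute d first:
With c≡cos(β/2)=0.920339 and s≡sin(β/2)=0.391122, N=[6·1·6·1]^{1/2}=6.000000
k∈{0,1} keeps every argument non-negative
  k=0: (−1)^0·6.0000/(6)·0.9203^4·0.3911^0 = +0.717449
  k=1: (−1)^1·6.0000/(2)·0.9203^2·0.3911^2 = -0.388723
d^2_{1,1}(0.8037) = +0.717449 -0.388723 = +0.328726
|D^2_{1,1}|² = |d^2_{1,1}(β)|² = (+0.328726)² = 0.108061 (the z-rotation phases have unit modulus)

P=0.1081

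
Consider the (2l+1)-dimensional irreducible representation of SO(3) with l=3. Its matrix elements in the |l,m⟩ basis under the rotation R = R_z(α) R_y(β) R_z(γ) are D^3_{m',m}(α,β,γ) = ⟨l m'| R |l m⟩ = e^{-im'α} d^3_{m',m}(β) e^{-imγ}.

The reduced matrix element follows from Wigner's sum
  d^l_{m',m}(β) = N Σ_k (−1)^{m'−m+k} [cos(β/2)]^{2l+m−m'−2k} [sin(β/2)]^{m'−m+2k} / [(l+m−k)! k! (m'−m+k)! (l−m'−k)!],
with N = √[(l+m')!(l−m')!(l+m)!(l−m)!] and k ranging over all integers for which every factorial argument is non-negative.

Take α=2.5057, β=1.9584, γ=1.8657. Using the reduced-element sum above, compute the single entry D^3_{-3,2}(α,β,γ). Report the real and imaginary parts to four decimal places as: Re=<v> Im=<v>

Re=-0.4304 Im=-0.3232

First d^3_{-3,2}(β=1.9584), then the phase factors e^{-i(-3)α} and e^{-i(2)γ}:
Half-angle: c=0.557687, s=0.830051. N=√(1·720·120·1)=293.938769
k∈{5} keeps every argument non-negative
  k=5: (−1)^0·293.9388/(120)·0.5577^1·0.8301^5 = +0.538259
d^3_{-3,2}(1.9584) = +0.538259
Attach z-rotation phases: D = e^{-i(-3)(2.5057)}·(+0.538259)·e^{-i(2)(1.8657)} = -0.430411-0.323216i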